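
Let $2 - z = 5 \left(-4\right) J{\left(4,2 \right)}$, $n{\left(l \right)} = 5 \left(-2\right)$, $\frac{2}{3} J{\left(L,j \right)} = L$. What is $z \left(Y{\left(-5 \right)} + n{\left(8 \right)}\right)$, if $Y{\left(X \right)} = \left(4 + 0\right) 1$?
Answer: $-732$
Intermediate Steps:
$J{\left(L,j \right)} = \frac{3 L}{2}$
$n{\left(l \right)} = -10$
$Y{\left(X \right)} = 4$ ($Y{\left(X \right)} = 4 \cdot 1 = 4$)
$z = 122$ ($z = 2 - 5 \left(-4\right) \frac{3}{2} \cdot 4 = 2 - \left(-20\right) 6 = 2 - -120 = 2 + 120 = 122$)
$z \left(Y{\left(-5 \right)} + n{\left(8 \right)}\right) = 122 \left(4 - 10\right) = 122 \left(-6\right) = -732$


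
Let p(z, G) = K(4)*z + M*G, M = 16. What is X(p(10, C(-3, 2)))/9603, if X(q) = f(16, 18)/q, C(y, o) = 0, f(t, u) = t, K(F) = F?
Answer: 2/48015 ≈ 4.1654e-5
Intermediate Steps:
p(z, G) = 4*z + 16*G
X(q) = 16/q
X(p(10, C(-3, 2)))/9603 = (16/(4*10 + 16*0))/9603 = (16/(40 + 0))*(1/9603) = (16/40)*(1/9603) = (16*(1/40))*(1/9603) = (2/5)*(1/9603) = 2/48015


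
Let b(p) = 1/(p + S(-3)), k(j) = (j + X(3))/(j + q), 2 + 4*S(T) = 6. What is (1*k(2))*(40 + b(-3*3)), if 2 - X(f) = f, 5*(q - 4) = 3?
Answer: 145/24 ≈ 6.0417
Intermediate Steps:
q = 23/5 (q = 4 + (⅕)*3 = 4 + ⅗ = 23/5 ≈ 4.6000)
X(f) = 2 - f
S(T) = 1 (S(T) = -½ + (¼)*6 = -½ + 3/2 = 1)
k(j) = (-1 + j)/(23/5 + j) (k(j) = (j + (2 - 1*3))/(j + 23/5) = (j + (2 - 3))/(23/5 + j) = (j - 1)/(23/5 + j) = (-1 + j)/(23/5 + j))
b(p) = 1/(1 + p) (b(p) = 1/(p + 1) = 1/(1 + p))
(1*k(2))*(40 + b(-3*3)) = (1*(5*(-1 + 2)/(23 + 5*2)))*(40 + 1/(1 - 3*3)) = (1*(5*1/(23 + 10)))*(40 + 1/(1 - 9)) = (1*(5*1/33))*(40 + 1/(-8)) = (1*(5*(1/33)*1))*(40 - ⅛) = (1*(5/33))*(319/8) = (5/33)*(319/8) = 145/24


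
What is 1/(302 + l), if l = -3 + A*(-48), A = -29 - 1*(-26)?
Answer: 1/443 ≈ 0.0022573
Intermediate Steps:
A = -3 (A = -29 + 26 = -3)
l = 141 (l = -3 - 3*(-48) = -3 + 144 = 141)
1/(302 + l) = 1/(302 + 141) = 1/443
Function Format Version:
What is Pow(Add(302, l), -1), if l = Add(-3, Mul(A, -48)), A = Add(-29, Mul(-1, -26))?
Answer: Rational(1, 443) ≈ 0.0022573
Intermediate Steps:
A = -3 (A = Add(-29, 26) = -3)
l = 141 (l = Add(-3, Mul(-3, -48)) = Add(-3, 144) = 141)
Pow(Add(302, l), -1) = Pow(Add(302, 141), -1) = Pow(443, -1) = Rational(1, 443)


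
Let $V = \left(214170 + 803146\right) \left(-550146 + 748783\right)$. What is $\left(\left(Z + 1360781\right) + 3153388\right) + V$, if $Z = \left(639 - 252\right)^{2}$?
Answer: $202081262230$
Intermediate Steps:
$Z = 149769$ ($Z = 387^{2} = 149769$)
$V = 202076598292$ ($V = 1017316 \cdot 198637 = 202076598292$)
$\left(\left(Z + 1360781\right) + 3153388\right) + V = \left(\left(149769 + 1360781\right) + 3153388\right) + 202076598292 = \left(1510550 + 3153388\right) + 202076598292 = 4663938 + 202076598292 = 202081262230$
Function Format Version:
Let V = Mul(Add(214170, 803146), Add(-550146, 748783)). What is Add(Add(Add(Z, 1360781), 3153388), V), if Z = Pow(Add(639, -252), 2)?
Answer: 202081262230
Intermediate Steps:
Z = 149769 (Z = Pow(387, 2) = 149769)
V = 202076598292 (V = Mul(1017316, 198637) = 202076598292)
Add(Add(Add(Z, 1360781), 3153388), V) = Add(Add(Add(149769, 1360781), 3153388), 202076598292) = Add(Add(1510550, 3153388), 202076598292) = Add(4663938, 202076598292) = 202081262230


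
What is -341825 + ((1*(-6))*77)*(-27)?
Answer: -329351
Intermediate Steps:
-341825 + ((1*(-6))*77)*(-27) = -341825 - 6*77*(-27) = -341825 - 462*(-27) = -341825 + 12474 = -329351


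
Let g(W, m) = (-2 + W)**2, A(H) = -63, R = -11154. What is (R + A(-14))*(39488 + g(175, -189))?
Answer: -778650489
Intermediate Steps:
(R + A(-14))*(39488 + g(175, -189)) = (-11154 - 63)*(39488 + (-2 + 175)**2) = -11217*(39488 + 173**2) = -11217*(39488 + 29929) = -11217*69417 = -778650489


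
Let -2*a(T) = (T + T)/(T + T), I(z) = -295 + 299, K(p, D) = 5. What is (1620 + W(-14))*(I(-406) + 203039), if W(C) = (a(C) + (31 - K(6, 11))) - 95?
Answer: 629636343/2 ≈ 3.1482e+8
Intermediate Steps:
I(z) = 4
a(T) = -½ (a(T) = -(T + T)/(2*(T + T)) = -2*T/(2*(2*T)) = -2*T*1/(2*T)/2 = -½*1 = -½)
W(C) = -139/2 (W(C) = (-½ + (31 - 1*5)) - 95 = (-½ + (31 - 5)) - 95 = (-½ + 26) - 95 = 51/2 - 95 = -139/2)
(1620 + W(-14))*(I(-406) + 203039) = (1620 - 139/2)*(4 + 203039) = (3101/2)*203043 = 629636343/2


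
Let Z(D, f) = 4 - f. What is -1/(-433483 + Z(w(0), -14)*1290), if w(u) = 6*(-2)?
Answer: 1/410263 ≈ 2.4375e-6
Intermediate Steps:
w(u) = -12
-1/(-433483 + Z(w(0), -14)*1290) = -1/(-433483 + (4 - 1*(-14))*1290) = -1/(-433483 + (4 + 14)*1290) = -1/(-433483 + 18*1290) = -1/(-433483 + 23220) = -1/(-410263) = -1*(-1/410263) = 1/410263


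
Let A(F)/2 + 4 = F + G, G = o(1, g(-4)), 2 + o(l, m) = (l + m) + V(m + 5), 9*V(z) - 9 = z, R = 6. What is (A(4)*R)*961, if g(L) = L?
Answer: -134540/3 ≈ -44847.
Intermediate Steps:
V(z) = 1 + z/9
o(l, m) = -4/9 + l + 10*m/9 (o(l, m) = -2 + ((l + m) + (1 + (m + 5)/9)) = -2 + ((l + m) + (1 + (5 + m)/9)) = -2 + ((l + m) + (1 + (5/9 + m/9))) = -2 + ((l + m) + (14/9 + m/9)) = -2 + (14/9 + l + 10*m/9) = -4/9 + l + 10*m/9)
G = -35/9 (G = -4/9 + 1 + (10/9)*(-4) = -4/9 + 1 - 40/9 = -35/9 ≈ -3.8889)
A(F) = -142/9 + 2*F (A(F) = -8 + 2*(F - 35/9) = -8 + 2*(-35/9 + F) = -8 + (-70/9 + 2*F) = -142/9 + 2*F)
(A(4)*R)*961 = ((-142/9 + 2*4)*6)*961 = ((-142/9 + 8)*6)*961 = -70/9*6*961 = -140/3*961 = -134540/3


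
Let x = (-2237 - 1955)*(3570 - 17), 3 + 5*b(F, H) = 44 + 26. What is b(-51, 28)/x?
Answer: -67/74470880 ≈ -8.9968e-7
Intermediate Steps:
b(F, H) = 67/5 (b(F, H) = -3/5 + (44 + 26)/5 = -3/5 + (1/5)*70 = -3/5 + 14 = 67/5)
x = -14894176 (x = -4192*3553 = -14894176)
b(-51, 28)/x = (67/5)/(-14894176) = (67/5)*(-1/14894176) = -67/74470880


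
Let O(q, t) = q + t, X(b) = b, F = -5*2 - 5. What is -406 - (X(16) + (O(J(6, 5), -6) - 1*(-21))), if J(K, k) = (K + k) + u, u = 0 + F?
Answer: -433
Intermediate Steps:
F = -15 (F = -10 - 5 = -15)
u = -15 (u = 0 - 15 = -15)
J(K, k) = -15 + K + k (J(K, k) = (K + k) - 15 = -15 + K + k)
-406 - (X(16) + (O(J(6, 5), -6) - 1*(-21))) = -406 - (16 + (((-15 + 6 + 5) - 6) - 1*(-21))) = -406 - (16 + ((-4 - 6) + 21)) = -406 - (16 + (-10 + 21)) = -406 - (16 + 11) = -406 - 1*27 = -406 - 27 = -433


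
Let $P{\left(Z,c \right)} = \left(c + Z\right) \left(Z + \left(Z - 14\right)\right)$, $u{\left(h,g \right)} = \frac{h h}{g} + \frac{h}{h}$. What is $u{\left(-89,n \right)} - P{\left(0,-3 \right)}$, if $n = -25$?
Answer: $- \frac{8946}{25} \approx -357.84$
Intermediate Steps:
$u{\left(h,g \right)} = 1 + \frac{h^{2}}{g}$ ($u{\left(h,g \right)} = \frac{h^{2}}{g} + 1 = 1 + \frac{h^{2}}{g}$)
$P{\left(Z,c \right)} = \left(-14 + 2 Z\right) \left(Z + c\right)$ ($P{\left(Z,c \right)} = \left(Z + c\right) \left(Z + \left(-14 + Z\right)\right) = \left(Z + c\right) \left(-14 + 2 Z\right) = \left(-14 + 2 Z\right) \left(Z + c\right)$)
$u{\left(-89,n \right)} - P{\left(0,-3 \right)} = \frac{-25 + \left(-89\right)^{2}}{-25} - \left(\left(-14\right) 0 - -42 + 2 \cdot 0^{2} + 2 \cdot 0 \left(-3\right)\right) = - \frac{-25 + 7921}{25} - \left(0 + 42 + 2 \cdot 0 + 0\right) = \left(- \frac{1}{25}\right) 7896 - \left(0 + 42 + 0 + 0\right) = - \frac{7896}{25} - 42 = - \frac{8946}{25}$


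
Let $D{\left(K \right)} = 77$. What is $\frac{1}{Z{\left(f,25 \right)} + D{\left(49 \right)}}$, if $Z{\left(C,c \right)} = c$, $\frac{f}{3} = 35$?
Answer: $\frac{1}{102} \approx 0.0098039$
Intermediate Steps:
$f = 105$ ($f = 3 \cdot 35 = 105$)
$\frac{1}{Z{\left(f,25 \right)} + D{\left(49 \right)}} = \frac{1}{25 + 77} = \frac{1}{102}$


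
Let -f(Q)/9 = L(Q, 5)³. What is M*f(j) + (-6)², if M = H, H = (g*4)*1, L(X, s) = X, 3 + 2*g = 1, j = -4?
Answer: -2268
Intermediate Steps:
g = -1 (g = -3/2 + (½)*1 = -3/2 + ½ = -1)
H = -4 (H = -1*4*1 = -4*1 = -4)
M = -4
f(Q) = -9*Q³
M*f(j) + (-6)² = -(-36)*(-4)³ + (-6)² = -(-36)*(-64) + 36 = -4*576 + 36 = -2304 + 36 = -2268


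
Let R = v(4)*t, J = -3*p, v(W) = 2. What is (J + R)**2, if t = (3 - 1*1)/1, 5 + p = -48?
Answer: 26569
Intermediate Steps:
p = -53 (p = -5 - 48 = -53)
t = 2 (t = (3 - 1)*1 = 2*1 = 2)
J = 159 (J = -3*(-53) = 159)
R = 4 (R = 2*2 = 4)
(J + R)**2 = (159 + 4)**2 = 163**2 = 26569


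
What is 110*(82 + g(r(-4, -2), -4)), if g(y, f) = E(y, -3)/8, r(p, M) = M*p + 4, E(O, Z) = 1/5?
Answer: 36091/4 ≈ 9022.8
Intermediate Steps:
E(O, Z) = ⅕
r(p, M) = 4 + M*p
g(y, f) = 1/40 (g(y, f) = (⅕)/8 = (⅕)*(⅛) = 1/40)
110*(82 + g(r(-4, -2), -4)) = 110*(82 + 1/40) = 110*(3281/40) = 36091/4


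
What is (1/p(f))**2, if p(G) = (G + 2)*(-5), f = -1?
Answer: 1/25 ≈ 0.040000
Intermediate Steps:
p(G) = -10 - 5*G (p(G) = (2 + G)*(-5) = -10 - 5*G)
(1/p(f))**2 = (1/(-10 - 5*(-1)))**2 = (1/(-10 + 5))**2 = (1/(-5))**2 = (-1/5)**2 = 1/25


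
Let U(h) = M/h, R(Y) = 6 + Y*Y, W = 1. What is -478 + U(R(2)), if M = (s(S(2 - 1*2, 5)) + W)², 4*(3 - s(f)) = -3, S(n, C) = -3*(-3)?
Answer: -76119/160 ≈ -475.74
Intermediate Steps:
S(n, C) = 9
s(f) = 15/4 (s(f) = 3 - ¼*(-3) = 3 + ¾ = 15/4)
R(Y) = 6 + Y²
M = 361/16 (M = (15/4 + 1)² = (19/4)² = 361/16 ≈ 22.563)
U(h) = 361/(16*h)
-478 + U(R(2)) = -478 + 361/(16*(6 + 2²)) = -478 + 361/(16*(6 + 4)) = -478 + (361/16)/10 = -478 + (361/16)*(⅒) = -478 + 361/160 = -76119/160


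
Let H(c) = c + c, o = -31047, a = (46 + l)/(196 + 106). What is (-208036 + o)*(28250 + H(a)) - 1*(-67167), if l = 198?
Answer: -1019916501285/151 ≈ -6.7544e+9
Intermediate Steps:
a = 122/151 (a = (46 + 198)/(196 + 106) = 244/302 = 244*(1/302) = 122/151 ≈ 0.80795)
H(c) = 2*c
(-208036 + o)*(28250 + H(a)) - 1*(-67167) = (-208036 - 31047)*(28250 + 2*(122/151)) - 1*(-67167) = -239083*(28250 + 244/151) + 67167 = -239083*4265994/151 + 67167 = -1019926643502/151 + 67167 = -1019916501285/151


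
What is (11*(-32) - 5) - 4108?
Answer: -4465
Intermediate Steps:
(11*(-32) - 5) - 4108 = (-352 - 5) - 4108 = -357 - 4108 = -4465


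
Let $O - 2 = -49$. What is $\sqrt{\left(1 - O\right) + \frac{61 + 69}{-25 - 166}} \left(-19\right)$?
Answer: $- \frac{19 \sqrt{1726258}}{191} \approx -130.7$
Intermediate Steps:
$O = -47$ ($O = 2 - 49 = -47$)
$\sqrt{\left(1 - O\right) + \frac{61 + 69}{-25 - 166}} \left(-19\right) = \sqrt{\left(1 - -47\right) + \frac{61 + 69}{-25 - 166}} \left(-19\right) = \sqrt{\left(1 + 47\right) + \frac{130}{-191}} \left(-19\right) = \sqrt{48 + 130 \left(- \frac{1}{191}\right)} \left(-19\right) = \sqrt{48 - \frac{130}{191}} \left(-19\right) = \sqrt{\frac{9038}{191}} \left(-19\right) = \frac{\sqrt{1726258}}{191} \left(-19\right) = - \frac{19 \sqrt{1726258}}{191}$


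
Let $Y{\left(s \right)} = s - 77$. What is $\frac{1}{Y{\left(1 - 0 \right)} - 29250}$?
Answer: $- \frac{1}{29326} \approx -3.4099 \cdot 10^{-5}$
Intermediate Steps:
$Y{\left(s \right)} = -77 + s$
$\frac{1}{Y{\left(1 - 0 \right)} - 29250} = \frac{1}{\left(-77 + \left(1 - 0\right)\right) - 29250} = \frac{1}{\left(-77 + \left(1 + 0\right)\right) - 29250} = \frac{1}{\left(-77 + 1\right) - 29250} = \frac{1}{-76 - 29250} = \frac{1}{-29326} = - \frac{1}{29326}$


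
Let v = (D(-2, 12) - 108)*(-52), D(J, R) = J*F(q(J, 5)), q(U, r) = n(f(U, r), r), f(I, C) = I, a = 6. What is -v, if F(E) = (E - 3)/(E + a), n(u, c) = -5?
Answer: -4784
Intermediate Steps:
q(U, r) = -5
F(E) = (-3 + E)/(6 + E) (F(E) = (E - 3)/(E + 6) = (-3 + E)/(6 + E))
D(J, R) = -8*J (D(J, R) = J*((-3 - 5)/(6 - 5)) = J*(-8/1) = J*(1*(-8)) = J*(-8) = -8*J)
v = 4784 (v = (-8*(-2) - 108)*(-52) = (16 - 108)*(-52) = -92*(-52) = 4784)
-v = -1*4784 = -4784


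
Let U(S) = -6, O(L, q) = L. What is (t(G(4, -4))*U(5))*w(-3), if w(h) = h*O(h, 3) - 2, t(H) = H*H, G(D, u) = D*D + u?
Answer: -6048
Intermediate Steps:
G(D, u) = u + D² (G(D, u) = D² + u = u + D²)
t(H) = H²
w(h) = -2 + h² (w(h) = h*h - 2 = h² - 2 = -2 + h²)
(t(G(4, -4))*U(5))*w(-3) = ((-4 + 4²)²*(-6))*(-2 + (-3)²) = ((-4 + 16)²*(-6))*(-2 + 9) = (12²*(-6))*7 = (144*(-6))*7 = -864*7 = -6048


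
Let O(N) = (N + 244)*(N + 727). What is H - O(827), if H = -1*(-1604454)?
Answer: -59880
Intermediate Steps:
O(N) = (244 + N)*(727 + N)
H = 1604454
H - O(827) = 1604454 - (177388 + 827² + 971*827) = 1604454 - (177388 + 683929 + 803017) = 1604454 - 1*1664334 = 1604454 - 1664334 = -59880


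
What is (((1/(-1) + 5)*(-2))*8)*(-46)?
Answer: 2944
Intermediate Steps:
(((1/(-1) + 5)*(-2))*8)*(-46) = (((-1*1 + 5)*(-2))*8)*(-46) = (((-1 + 5)*(-2))*8)*(-46) = ((4*(-2))*8)*(-46) = -8*8*(-46) = -64*(-46) = 2944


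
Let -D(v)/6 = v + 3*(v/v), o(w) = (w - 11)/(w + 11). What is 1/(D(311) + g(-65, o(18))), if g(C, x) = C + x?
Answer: -29/56514 ≈ -0.00051315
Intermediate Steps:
o(w) = (-11 + w)/(11 + w)
D(v) = -18 - 6*v (D(v) = -6*(v + 3*(v/v)) = -6*(v + 3*1) = -6*(v + 3) = -6*(3 + v) = -18 - 6*v)
1/(D(311) + g(-65, o(18))) = 1/((-18 - 6*311) + (-65 + (-11 + 18)/(11 + 18))) = 1/((-18 - 1866) + (-65 + 7/29)) = 1/(-1884 + (-65 + (1/29)*7)) = 1/(-1884 + (-65 + 7/29)) = 1/(-1884 - 1878/29) = 1/(-56514/29) = -29/56514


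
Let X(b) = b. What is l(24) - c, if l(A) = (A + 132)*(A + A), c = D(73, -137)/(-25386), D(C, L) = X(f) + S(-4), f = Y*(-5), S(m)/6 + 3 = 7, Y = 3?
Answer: 63363459/8462 ≈ 7488.0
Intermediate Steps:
S(m) = 24 (S(m) = -18 + 6*7 = -18 + 42 = 24)
f = -15 (f = 3*(-5) = -15)
D(C, L) = 9 (D(C, L) = -15 + 24 = 9)
c = -3/8462 (c = 9/(-25386) = 9*(-1/25386) = -3/8462 ≈ -0.00035453)
l(A) = 2*A*(132 + A) (l(A) = (132 + A)*(2*A) = 2*A*(132 + A))
l(24) - c = 2*24*(132 + 24) - 1*(-3/8462) = 2*24*156 + 3/8462 = 7488 + 3/8462 = 63363459/8462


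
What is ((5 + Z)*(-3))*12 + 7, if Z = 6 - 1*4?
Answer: -245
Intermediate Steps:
Z = 2 (Z = 6 - 4 = 2)
((5 + Z)*(-3))*12 + 7 = ((5 + 2)*(-3))*12 + 7 = (7*(-3))*12 + 7 = -21*12 + 7 = -252 + 7 = -245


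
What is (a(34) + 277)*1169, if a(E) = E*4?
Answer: 482797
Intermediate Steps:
a(E) = 4*E
(a(34) + 277)*1169 = (4*34 + 277)*1169 = (136 + 277)*1169 = 413*1169 = 482797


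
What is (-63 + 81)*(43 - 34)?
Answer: 162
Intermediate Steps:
(-63 + 81)*(43 - 34) = 18*9 = 162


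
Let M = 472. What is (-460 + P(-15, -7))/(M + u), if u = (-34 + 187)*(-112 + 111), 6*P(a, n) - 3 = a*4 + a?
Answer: -472/319 ≈ -1.4796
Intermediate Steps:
P(a, n) = ½ + 5*a/6 (P(a, n) = ½ + (a*4 + a)/6 = ½ + (4*a + a)/6 = ½ + (5*a)/6 = ½ + 5*a/6)
u = -153 (u = 153*(-1) = -153)
(-460 + P(-15, -7))/(M + u) = (-460 + (½ + (⅚)*(-15)))/(472 - 153) = (-460 + (½ - 25/2))/319 = (-460 - 12)*(1/319) = -472*1/319 = -472/319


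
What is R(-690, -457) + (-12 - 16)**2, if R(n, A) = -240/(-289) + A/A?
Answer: 227105/289 ≈ 785.83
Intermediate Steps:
R(n, A) = 529/289 (R(n, A) = -240*(-1/289) + 1 = 240/289 + 1 = 529/289)
R(-690, -457) + (-12 - 16)**2 = 529/289 + (-12 - 16)**2 = 529/289 + (-28)**2 = 529/289 + 784 = 227105/289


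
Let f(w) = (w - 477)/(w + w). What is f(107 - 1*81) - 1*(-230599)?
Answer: 11990697/52 ≈ 2.3059e+5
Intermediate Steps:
f(w) = (-477 + w)/(2*w) (f(w) = (-477 + w)/((2*w)) = (-477 + w)*(1/(2*w)) = (-477 + w)/(2*w))
f(107 - 1*81) - 1*(-230599) = (-477 + (107 - 1*81))/(2*(107 - 1*81)) - 1*(-230599) = (-477 + (107 - 81))/(2*(107 - 81)) + 230599 = (½)*(-477 + 26)/26 + 230599 = (½)*(1/26)*(-451) + 230599 = -451/52 + 230599 = 11990697/52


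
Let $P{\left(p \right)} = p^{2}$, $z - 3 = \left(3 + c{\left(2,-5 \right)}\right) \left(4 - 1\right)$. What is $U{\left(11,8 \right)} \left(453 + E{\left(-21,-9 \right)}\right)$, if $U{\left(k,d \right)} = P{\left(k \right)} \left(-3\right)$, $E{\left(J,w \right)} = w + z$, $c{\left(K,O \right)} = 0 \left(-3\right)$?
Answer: $-165528$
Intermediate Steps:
$c{\left(K,O \right)} = 0$
$z = 12$ ($z = 3 + \left(3 + 0\right) \left(4 - 1\right) = 3 + 3 \cdot 3 = 3 + 9 = 12$)
$E{\left(J,w \right)} = 12 + w$ ($E{\left(J,w \right)} = w + 12 = 12 + w$)
$U{\left(k,d \right)} = - 3 k^{2}$ ($U{\left(k,d \right)} = k^{2} \left(-3\right) = - 3 k^{2}$)
$U{\left(11,8 \right)} \left(453 + E{\left(-21,-9 \right)}\right) = - 3 \cdot 11^{2} \left(453 + \left(12 - 9\right)\right) = \left(-3\right) 121 \left(453 + 3\right) = \left(-363\right) 456 = -165528$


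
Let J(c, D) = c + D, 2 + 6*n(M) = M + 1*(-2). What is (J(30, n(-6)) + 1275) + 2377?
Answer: 11041/3 ≈ 3680.3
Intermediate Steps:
n(M) = -⅔ + M/6 (n(M) = -⅓ + (M + 1*(-2))/6 = -⅓ + (M - 2)/6 = -⅓ + (-2 + M)/6 = -⅓ + (-⅓ + M/6) = -⅔ + M/6)
J(c, D) = D + c
(J(30, n(-6)) + 1275) + 2377 = (((-⅔ + (⅙)*(-6)) + 30) + 1275) + 2377 = (((-⅔ - 1) + 30) + 1275) + 2377 = ((-5/3 + 30) + 1275) + 2377 = (85/3 + 1275) + 2377 = 3910/3 + 2377 = 11041/3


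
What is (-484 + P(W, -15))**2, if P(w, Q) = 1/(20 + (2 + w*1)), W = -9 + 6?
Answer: 84548025/361 ≈ 2.3421e+5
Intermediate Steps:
W = -3
P(w, Q) = 1/(22 + w) (P(w, Q) = 1/(20 + (2 + w)) = 1/(22 + w))
(-484 + P(W, -15))**2 = (-484 + 1/(22 - 3))**2 = (-484 + 1/19)**2 = (-9195/19)**2 = 84548025/361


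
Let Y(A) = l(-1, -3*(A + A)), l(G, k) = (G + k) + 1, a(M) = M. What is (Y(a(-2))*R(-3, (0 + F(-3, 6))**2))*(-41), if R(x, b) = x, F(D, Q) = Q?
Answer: 1476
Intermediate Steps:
l(G, k) = 1 + G + k
Y(A) = -6*A (Y(A) = 1 - 1 - 3*(A + A) = 1 - 1 - 6*A = -6*A)
(Y(a(-2))*R(-3, (0 + F(-3, 6))**2))*(-41) = (-6*(-2)*(-3))*(-41) = (12*(-3))*(-41) = -36*(-41) = 1476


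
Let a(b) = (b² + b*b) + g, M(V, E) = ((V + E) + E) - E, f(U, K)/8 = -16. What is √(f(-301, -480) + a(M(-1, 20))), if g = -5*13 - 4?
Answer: 5*√21 ≈ 22.913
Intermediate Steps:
g = -69 (g = -65 - 4 = -69)
f(U, K) = -128 (f(U, K) = 8*(-16) = -128)
M(V, E) = E + V (M(V, E) = ((E + V) + E) - E = (V + 2*E) - E = E + V)
a(b) = -69 + 2*b² (a(b) = (b² + b*b) - 69 = (b² + b²) - 69 = 2*b² - 69 = -69 + 2*b²)
√(f(-301, -480) + a(M(-1, 20))) = √(-128 + (-69 + 2*(20 - 1)²)) = √(-128 + (-69 + 2*19²)) = √(-128 + (-69 + 2*361)) = √(-128 + (-69 + 722)) = √(-128 + 653) = √525 = 5*√21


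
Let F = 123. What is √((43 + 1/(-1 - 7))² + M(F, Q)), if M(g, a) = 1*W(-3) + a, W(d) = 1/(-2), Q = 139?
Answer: 3*√14057/8 ≈ 44.461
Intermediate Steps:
W(d) = -½
M(g, a) = -½ + a (M(g, a) = 1*(-½) + a = -½ + a)
√((43 + 1/(-1 - 7))² + M(F, Q)) = √((43 + 1/(-1 - 7))² + (-½ + 139)) = √((43 + 1/(-8))² + 277/2) = √((43 - ⅛)² + 277/2) = √((343/8)² + 277/2) = √(117649/64 + 277/2) = √(126513/64) = 3*√14057/8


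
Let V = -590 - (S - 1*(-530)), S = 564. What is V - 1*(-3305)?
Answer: 1621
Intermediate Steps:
V = -1684 (V = -590 - (564 - 1*(-530)) = -590 - (564 + 530) = -590 - 1*1094 = -590 - 1094 = -1684)
V - 1*(-3305) = -1684 - 1*(-3305) = -1684 + 3305 = 1621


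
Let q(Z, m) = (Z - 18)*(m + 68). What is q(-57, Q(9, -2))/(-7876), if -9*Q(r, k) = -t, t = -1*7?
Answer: 1375/2148 ≈ 0.64013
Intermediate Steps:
t = -7
Q(r, k) = -7/9 (Q(r, k) = -(-1)*(-7)/9 = -⅑*7 = -7/9)
q(Z, m) = (-18 + Z)*(68 + m)
q(-57, Q(9, -2))/(-7876) = (-1224 - 18*(-7/9) + 68*(-57) - 57*(-7/9))/(-7876) = (-1224 + 14 - 3876 + 133/3)*(-1/7876) = -15125/3*(-1/7876) = 1375/2148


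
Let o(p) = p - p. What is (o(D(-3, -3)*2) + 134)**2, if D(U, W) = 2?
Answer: 17956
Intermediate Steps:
o(p) = 0
(o(D(-3, -3)*2) + 134)**2 = (0 + 134)**2 = 134**2 = 17956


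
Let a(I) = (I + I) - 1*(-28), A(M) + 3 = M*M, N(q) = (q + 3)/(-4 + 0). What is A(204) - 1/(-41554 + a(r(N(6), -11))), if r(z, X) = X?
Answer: 1728936925/41548 ≈ 41613.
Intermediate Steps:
N(q) = -3/4 - q/4 (N(q) = (3 + q)/(-4) = (3 + q)*(-1/4) = -3/4 - q/4)
A(M) = -3 + M**2 (A(M) = -3 + M*M = -3 + M**2)
a(I) = 28 + 2*I (a(I) = 2*I + 28 = 28 + 2*I)
A(204) - 1/(-41554 + a(r(N(6), -11))) = (-3 + 204**2) - 1/(-41554 + (28 + 2*(-11))) = (-3 + 41616) - 1/(-41554 + (28 - 22)) = 41613 - 1/(-41554 + 6) = 41613 - 1/(-41548) = 41613 - 1*(-1/41548) = 41613 + 1/41548 = 1728936925/41548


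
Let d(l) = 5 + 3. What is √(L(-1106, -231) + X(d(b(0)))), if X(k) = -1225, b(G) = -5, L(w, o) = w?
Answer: 3*I*√259 ≈ 48.28*I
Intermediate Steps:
d(l) = 8
√(L(-1106, -231) + X(d(b(0)))) = √(-1106 - 1225) = √(-2331) = 3*I*√259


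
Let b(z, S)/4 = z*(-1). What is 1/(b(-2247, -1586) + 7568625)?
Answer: 1/7577613 ≈ 1.3197e-7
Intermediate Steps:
b(z, S) = -4*z (b(z, S) = 4*(z*(-1)) = 4*(-z) = -4*z)
1/(b(-2247, -1586) + 7568625) = 1/(-4*(-2247) + 7568625) = 1/(8988 + 7568625) = 1/7577613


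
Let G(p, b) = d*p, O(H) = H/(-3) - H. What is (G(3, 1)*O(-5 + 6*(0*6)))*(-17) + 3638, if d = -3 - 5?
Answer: 6358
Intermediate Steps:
d = -8
O(H) = -4*H/3 (O(H) = H*(-⅓) - H = -H/3 - H = -4*H/3)
G(p, b) = -8*p
(G(3, 1)*O(-5 + 6*(0*6)))*(-17) + 3638 = ((-8*3)*(-4*(-5 + 6*(0*6))/3))*(-17) + 3638 = -(-32)*(-5 + 6*0)*(-17) + 3638 = -(-32)*(-5 + 0)*(-17) + 3638 = -(-32)*(-5)*(-17) + 3638 = -24*20/3*(-17) + 3638 = -160*(-17) + 3638 = 2720 + 3638 = 6358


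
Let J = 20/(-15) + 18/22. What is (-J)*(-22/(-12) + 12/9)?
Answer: 323/198 ≈ 1.6313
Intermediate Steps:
J = -17/33 (J = 20*(-1/15) + 18*(1/22) = -4/3 + 9/11 = -17/33 ≈ -0.51515)
(-J)*(-22/(-12) + 12/9) = (-1*(-17/33))*(-22/(-12) + 12/9) = 17*(-22*(-1/12) + 12*(⅑))/33 = 17*(11/6 + 4/3)/33 = (17/33)*(19/6) = 323/198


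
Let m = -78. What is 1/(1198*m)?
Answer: -1/93444 ≈ -1.0702e-5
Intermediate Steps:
1/(1198*m) = 1/(1198*(-78)) = 1/(-93444) = -1/93444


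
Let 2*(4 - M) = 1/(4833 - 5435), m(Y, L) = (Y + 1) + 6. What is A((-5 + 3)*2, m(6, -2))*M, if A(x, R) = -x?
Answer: 4817/301 ≈ 16.003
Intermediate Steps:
m(Y, L) = 7 + Y (m(Y, L) = (1 + Y) + 6 = 7 + Y)
M = 4817/1204 (M = 4 - 1/(2*(4833 - 5435)) = 4 - 1/2/(-602) = 4 - 1/2*(-1/602) = 4 + 1/1204 = 4817/1204 ≈ 4.0008)
A((-5 + 3)*2, m(6, -2))*M = -(-5 + 3)*2*(4817/1204) = -(-2)*2*(4817/1204) = -1*(-4)*(4817/1204) = 4*(4817/1204) = 4817/301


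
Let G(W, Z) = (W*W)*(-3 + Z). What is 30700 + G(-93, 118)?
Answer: 1025335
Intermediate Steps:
G(W, Z) = W²*(-3 + Z)
30700 + G(-93, 118) = 30700 + (-93)²*(-3 + 118) = 30700 + 8649*115 = 30700 + 994635 = 1025335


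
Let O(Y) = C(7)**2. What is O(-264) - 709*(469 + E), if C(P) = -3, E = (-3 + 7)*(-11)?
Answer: -301316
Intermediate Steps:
E = -44 (E = 4*(-11) = -44)
O(Y) = 9 (O(Y) = (-3)**2 = 9)
O(-264) - 709*(469 + E) = 9 - 709*(469 - 44) = 9 - 709*425 = 9 - 1*301325 = 9 - 301325 = -301316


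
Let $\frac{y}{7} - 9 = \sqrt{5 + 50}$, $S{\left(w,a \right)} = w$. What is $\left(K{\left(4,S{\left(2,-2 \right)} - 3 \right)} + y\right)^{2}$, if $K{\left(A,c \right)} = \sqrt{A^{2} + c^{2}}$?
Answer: $\left(63 + \sqrt{17} + 7 \sqrt{55}\right)^{2} \approx 14170.0$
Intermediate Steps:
$y = 63 + 7 \sqrt{55}$ ($y = 63 + 7 \sqrt{5 + 50} = 63 + 7 \sqrt{55} \approx 114.91$)
$\left(K{\left(4,S{\left(2,-2 \right)} - 3 \right)} + y\right)^{2} = \left(\sqrt{4^{2} + \left(2 - 3\right)^{2}} + \left(63 + 7 \sqrt{55}\right)\right)^{2} = \left(\sqrt{16 + \left(-1\right)^{2}} + \left(63 + 7 \sqrt{55}\right)\right)^{2} = \left(\sqrt{16 + 1} + \left(63 + 7 \sqrt{55}\right)\right)^{2} = \left(\sqrt{17} + \left(63 + 7 \sqrt{55}\right)\right)^{2} = \left(63 + \sqrt{17} + 7 \sqrt{55}\right)^{2}$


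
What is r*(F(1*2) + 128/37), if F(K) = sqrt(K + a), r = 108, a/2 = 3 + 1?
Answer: 13824/37 + 108*sqrt(10) ≈ 715.15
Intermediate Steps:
a = 8 (a = 2*(3 + 1) = 2*4 = 8)
F(K) = sqrt(8 + K) (F(K) = sqrt(K + 8) = sqrt(8 + K))
r*(F(1*2) + 128/37) = 108*(sqrt(8 + 1*2) + 128/37) = 108*(sqrt(8 + 2) + 128*(1/37)) = 108*(sqrt(10) + 128/37) = 108*(128/37 + sqrt(10)) = 13824/37 + 108*sqrt(10)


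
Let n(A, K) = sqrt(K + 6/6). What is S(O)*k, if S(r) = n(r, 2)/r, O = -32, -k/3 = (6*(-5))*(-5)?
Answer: 225*sqrt(3)/16 ≈ 24.357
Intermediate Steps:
n(A, K) = sqrt(1 + K) (n(A, K) = sqrt(K + 6*(1/6)) = sqrt(K + 1) = sqrt(1 + K))
k = -450 (k = -3*6*(-5)*(-5) = -(-90)*(-5) = -3*150 = -450)
S(r) = sqrt(3)/r (S(r) = sqrt(1 + 2)/r = sqrt(3)/r)
S(O)*k = (sqrt(3)/(-32))*(-450) = (sqrt(3)*(-1/32))*(-450) = -sqrt(3)/32*(-450) = 225*sqrt(3)/16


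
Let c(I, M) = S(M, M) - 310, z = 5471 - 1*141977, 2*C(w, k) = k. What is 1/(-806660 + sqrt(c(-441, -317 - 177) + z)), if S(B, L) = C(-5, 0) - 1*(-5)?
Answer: -806660/650700492411 - I*sqrt(136811)/650700492411 ≈ -1.2397e-6 - 5.6843e-10*I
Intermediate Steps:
C(w, k) = k/2
z = -136506 (z = 5471 - 141977 = -136506)
S(B, L) = 5 (S(B, L) = (1/2)*0 - 1*(-5) = 0 + 5 = 5)
c(I, M) = -305 (c(I, M) = 5 - 310 = -305)
1/(-806660 + sqrt(c(-441, -317 - 177) + z)) = 1/(-806660 + sqrt(-305 - 136506)) = 1/(-806660 + sqrt(-136811)) = 1/(-806660 + I*sqrt(136811))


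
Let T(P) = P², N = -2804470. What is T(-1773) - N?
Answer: 5947999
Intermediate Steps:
T(-1773) - N = (-1773)² - 1*(-2804470) = 3143529 + 2804470 = 5947999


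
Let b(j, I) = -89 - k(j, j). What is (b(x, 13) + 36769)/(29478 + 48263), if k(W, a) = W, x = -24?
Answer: 36704/77741 ≈ 0.47213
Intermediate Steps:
b(j, I) = -89 - j
(b(x, 13) + 36769)/(29478 + 48263) = ((-89 - 1*(-24)) + 36769)/(29478 + 48263) = ((-89 + 24) + 36769)/77741 = (-65 + 36769)*(1/77741) = 36704*(1/77741) = 36704/77741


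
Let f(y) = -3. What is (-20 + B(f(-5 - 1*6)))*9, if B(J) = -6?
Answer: -234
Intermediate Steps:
(-20 + B(f(-5 - 1*6)))*9 = (-20 - 6)*9 = -26*9 = -234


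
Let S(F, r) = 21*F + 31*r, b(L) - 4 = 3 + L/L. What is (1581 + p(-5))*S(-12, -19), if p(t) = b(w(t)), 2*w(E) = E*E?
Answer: -1336349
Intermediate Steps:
w(E) = E**2/2 (w(E) = (E*E)/2 = E**2/2)
b(L) = 8 (b(L) = 4 + (3 + L/L) = 4 + (3 + 1) = 4 + 4 = 8)
p(t) = 8
(1581 + p(-5))*S(-12, -19) = (1581 + 8)*(21*(-12) + 31*(-19)) = 1589*(-252 - 589) = 1589*(-841) = -1336349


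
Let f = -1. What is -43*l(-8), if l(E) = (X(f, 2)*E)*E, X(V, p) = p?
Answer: -5504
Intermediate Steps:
l(E) = 2*E**2 (l(E) = (2*E)*E = 2*E**2)
-43*l(-8) = -86*(-8)**2 = -86*64 = -43*128 = -5504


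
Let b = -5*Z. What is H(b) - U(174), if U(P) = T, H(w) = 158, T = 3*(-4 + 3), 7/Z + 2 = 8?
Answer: 161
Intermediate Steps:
Z = 7/6 (Z = 7/(-2 + 8) = 7/6 ≈ 1.1667)
T = -3 (T = 3*(-1) = -3)
b = -35/6 (b = -5*7/6 = -35/6 ≈ -5.8333)
U(P) = -3
H(b) - U(174) = 158 - 1*(-3) = 158 + 3 = 161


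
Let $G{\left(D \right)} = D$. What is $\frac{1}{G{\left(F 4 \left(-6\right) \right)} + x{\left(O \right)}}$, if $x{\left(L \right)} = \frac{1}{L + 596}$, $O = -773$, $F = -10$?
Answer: $\frac{177}{42479} \approx 0.0041668$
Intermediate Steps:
$x{\left(L \right)} = \frac{1}{596 + L}$
$\frac{1}{G{\left(F 4 \left(-6\right) \right)} + x{\left(O \right)}} = \frac{1}{\left(-10\right) 4 \left(-6\right) + \frac{1}{596 - 773}} = \frac{1}{\left(-40\right) \left(-6\right) + \frac{1}{-177}} = \frac{1}{240 - \frac{1}{177}} = \frac{1}{\frac{42479}{177}} = \frac{177}{42479}$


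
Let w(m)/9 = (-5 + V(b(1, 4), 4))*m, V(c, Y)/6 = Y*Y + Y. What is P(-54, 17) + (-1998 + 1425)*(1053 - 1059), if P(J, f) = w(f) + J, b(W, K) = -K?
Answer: 20979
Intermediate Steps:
V(c, Y) = 6*Y + 6*Y**2 (V(c, Y) = 6*(Y*Y + Y) = 6*(Y**2 + Y) = 6*(Y + Y**2) = 6*Y + 6*Y**2)
w(m) = 1035*m (w(m) = 9*((-5 + 6*4*(1 + 4))*m) = 9*((-5 + 6*4*5)*m) = 9*((-5 + 120)*m) = 9*(115*m) = 1035*m)
P(J, f) = J + 1035*f (P(J, f) = 1035*f + J = J + 1035*f)
P(-54, 17) + (-1998 + 1425)*(1053 - 1059) = (-54 + 1035*17) + (-1998 + 1425)*(1053 - 1059) = (-54 + 17595) - 573*(-6) = 17541 + 3438 = 20979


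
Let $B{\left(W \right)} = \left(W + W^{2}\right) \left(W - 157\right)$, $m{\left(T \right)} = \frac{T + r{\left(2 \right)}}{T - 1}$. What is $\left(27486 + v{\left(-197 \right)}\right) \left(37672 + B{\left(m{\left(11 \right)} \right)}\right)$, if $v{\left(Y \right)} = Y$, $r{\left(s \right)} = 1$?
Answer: $\frac{127100864354}{125} \approx 1.0168 \cdot 10^{9}$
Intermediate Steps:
$m{\left(T \right)} = \frac{1 + T}{-1 + T}$ ($m{\left(T \right)} = \frac{T + 1}{T - 1} = \frac{1 + T}{-1 + T}$)
$B{\left(W \right)} = \left(-157 + W\right) \left(W + W^{2}\right)$ ($B{\left(W \right)} = \left(W + W^{2}\right) \left(-157 + W\right) = \left(-157 + W\right) \left(W + W^{2}\right)$)
$\left(27486 + v{\left(-197 \right)}\right) \left(37672 + B{\left(m{\left(11 \right)} \right)}\right) = \left(27486 - 197\right) \left(37672 + \frac{1 + 11}{-1 + 11} \left(-157 + \left(\frac{1 + 11}{-1 + 11}\right)^{2} - 156 \frac{1 + 11}{-1 + 11}\right)\right) = 27289 \left(37672 + \frac{1}{10} \cdot 12 \left(-157 + \left(\frac{1}{10} \cdot 12\right)^{2} - 156 \cdot \frac{1}{10} \cdot 12\right)\right) = 27289 \left(37672 + \frac{6 \left(-157 + \left(\frac{6}{5}\right)^{2} - \frac{936}{5}\right)}{5}\right) = 27289 \left(37672 + \frac{6 \left(-157 + \frac{36}{25} - \frac{936}{5}\right)}{5}\right) = 27289 \left(37672 + \frac{6}{5} \left(- \frac{8569}{25}\right)\right) = 27289 \left(37672 - \frac{51414}{125}\right) = 27289 \cdot \frac{4657586}{125} = \frac{127100864354}{125}$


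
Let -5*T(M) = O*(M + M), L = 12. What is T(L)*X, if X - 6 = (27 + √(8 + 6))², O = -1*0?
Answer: 0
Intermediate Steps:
O = 0
X = 6 + (27 + √14)² (X = 6 + (27 + √(8 + 6))² = 6 + (27 + √14)² ≈ 951.05)
T(M) = 0 (T(M) = -0*(M + M) = -0*2*M = -⅕*0 = 0)
T(L)*X = 0*(749 + 54*√14) = 0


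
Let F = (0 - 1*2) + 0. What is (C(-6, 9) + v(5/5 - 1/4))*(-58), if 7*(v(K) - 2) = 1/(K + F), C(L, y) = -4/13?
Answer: -41644/455 ≈ -91.525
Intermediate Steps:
F = -2 (F = (0 - 2) + 0 = -2 + 0 = -2)
C(L, y) = -4/13 (C(L, y) = -4*1/13 = -4/13)
v(K) = 2 + 1/(7*(-2 + K)) (v(K) = 2 + 1/(7*(K - 2)) = 2 + 1/(7*(-2 + K)))
(C(-6, 9) + v(5/5 - 1/4))*(-58) = (-4/13 + (-27 + 14*(5/5 - 1/4))/(7*(-2 + (5/5 - 1/4))))*(-58) = (-4/13 + (-27 + 14*(5*(1/5) - 1*1/4))/(7*(-2 + (5*(1/5) - 1*1/4))))*(-58) = (-4/13 + (-27 + 14*(1 - 1/4))/(7*(-2 + (1 - 1/4))))*(-58) = (-4/13 + (-27 + 14*(3/4))/(7*(-2 + 3/4)))*(-58) = (-4/13 + (-27 + 21/2)/(7*(-5/4)))*(-58) = (-4/13 + (1/7)*(-4/5)*(-33/2))*(-58) = (-4/13 + 66/35)*(-58) = (718/455)*(-58) = -41644/455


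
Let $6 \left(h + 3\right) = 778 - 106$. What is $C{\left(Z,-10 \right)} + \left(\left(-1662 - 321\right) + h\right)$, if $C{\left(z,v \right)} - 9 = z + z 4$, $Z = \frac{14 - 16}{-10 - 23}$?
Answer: $- \frac{61535}{33} \approx -1864.7$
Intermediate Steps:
$Z = \frac{2}{33}$ ($Z = - \frac{2}{-33} = \left(-2\right) \left(- \frac{1}{33}\right) = \frac{2}{33} \approx 0.060606$)
$h = 109$ ($h = -3 + \frac{778 - 106}{6} = -3 + \frac{1}{6} \cdot 672 = -3 + 112 = 109$)
$C{\left(z,v \right)} = 9 + 5 z$ ($C{\left(z,v \right)} = 9 + \left(z + z 4\right) = 9 + \left(z + 4 z\right) = 9 + 5 z$)
$C{\left(Z,-10 \right)} + \left(\left(-1662 - 321\right) + h\right) = \left(9 + 5 \cdot \frac{2}{33}\right) + \left(\left(-1662 - 321\right) + 109\right) = \left(9 + \frac{10}{33}\right) + \left(-1983 + 109\right) = \frac{307}{33} - 1874 = - \frac{61535}{33}$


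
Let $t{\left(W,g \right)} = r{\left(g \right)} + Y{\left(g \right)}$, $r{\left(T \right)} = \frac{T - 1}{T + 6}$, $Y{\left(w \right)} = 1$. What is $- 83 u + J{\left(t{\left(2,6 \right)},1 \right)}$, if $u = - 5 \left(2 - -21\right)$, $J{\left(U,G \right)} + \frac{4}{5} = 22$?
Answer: $\frac{47831}{5} \approx 9566.2$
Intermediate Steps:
$r{\left(T \right)} = \frac{-1 + T}{6 + T}$
$t{\left(W,g \right)} = 1 + \frac{-1 + g}{6 + g}$ ($t{\left(W,g \right)} = \frac{-1 + g}{6 + g} + 1 = 1 + \frac{-1 + g}{6 + g}$)
$J{\left(U,G \right)} = \frac{106}{5}$ ($J{\left(U,G \right)} = - \frac{4}{5} + 22 = \frac{106}{5}$)
$u = -115$ ($u = - 5 \left(2 + 21\right) = \left(-5\right) 23 = -115$)
$- 83 u + J{\left(t{\left(2,6 \right)},1 \right)} = \left(-83\right) \left(-115\right) + \frac{106}{5} = 9545 + \frac{106}{5} = \frac{47831}{5}$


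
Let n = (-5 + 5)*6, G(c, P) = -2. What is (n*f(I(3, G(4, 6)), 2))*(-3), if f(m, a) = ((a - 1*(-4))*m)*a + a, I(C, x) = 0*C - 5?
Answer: 0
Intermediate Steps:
n = 0 (n = 0*6 = 0)
I(C, x) = -5 (I(C, x) = 0 - 5 = -5)
f(m, a) = a + a*m*(4 + a) (f(m, a) = ((a + 4)*m)*a + a = ((4 + a)*m)*a + a = (m*(4 + a))*a + a = a*m*(4 + a) + a = a + a*m*(4 + a))
(n*f(I(3, G(4, 6)), 2))*(-3) = (0*(2*(1 + 4*(-5) + 2*(-5))))*(-3) = (0*(2*(1 - 20 - 10)))*(-3) = (0*(2*(-29)))*(-3) = (0*(-58))*(-3) = 0*(-3) = 0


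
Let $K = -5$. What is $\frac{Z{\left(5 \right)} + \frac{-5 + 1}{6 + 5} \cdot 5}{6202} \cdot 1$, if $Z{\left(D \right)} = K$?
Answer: $- \frac{75}{68222} \approx -0.0010994$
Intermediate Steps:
$Z{\left(D \right)} = -5$
$\frac{Z{\left(5 \right)} + \frac{-5 + 1}{6 + 5} \cdot 5}{6202} \cdot 1 = \frac{-5 + \frac{-5 + 1}{6 + 5} \cdot 5}{6202} \cdot 1 = \frac{-5 + - \frac{4}{11} \cdot 5}{6202} \cdot 1 = \frac{-5 + \left(-4\right) \frac{1}{11} \cdot 5}{6202} \cdot 1 = \frac{-5 - \frac{20}{11}}{6202} \cdot 1 = \frac{1}{6202} \left(- \frac{75}{11}\right) 1 = \left(- \frac{75}{68222}\right) 1 = - \frac{75}{68222}$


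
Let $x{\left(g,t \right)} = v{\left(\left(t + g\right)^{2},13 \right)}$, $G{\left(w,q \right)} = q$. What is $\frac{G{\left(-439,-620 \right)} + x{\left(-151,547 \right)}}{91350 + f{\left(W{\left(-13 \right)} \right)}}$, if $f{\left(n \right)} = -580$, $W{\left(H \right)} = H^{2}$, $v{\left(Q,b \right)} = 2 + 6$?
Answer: $- \frac{306}{45385} \approx -0.0067423$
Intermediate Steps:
$v{\left(Q,b \right)} = 8$
$x{\left(g,t \right)} = 8$
$\frac{G{\left(-439,-620 \right)} + x{\left(-151,547 \right)}}{91350 + f{\left(W{\left(-13 \right)} \right)}} = \frac{-620 + 8}{91350 - 580} = - \frac{612}{90770} = \left(-612\right) \frac{1}{90770} = - \frac{306}{45385}$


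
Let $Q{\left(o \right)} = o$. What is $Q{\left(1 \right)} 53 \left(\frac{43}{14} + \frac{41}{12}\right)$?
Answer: $\frac{28885}{84} \approx 343.87$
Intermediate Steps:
$Q{\left(1 \right)} 53 \left(\frac{43}{14} + \frac{41}{12}\right) = 1 \cdot 53 \left(\frac{43}{14} + \frac{41}{12}\right) = 53 \left(43 \cdot \frac{1}{14} + 41 \cdot \frac{1}{12}\right) = 53 \left(\frac{43}{14} + \frac{41}{12}\right) = 53 \cdot \frac{545}{84} = \frac{28885}{84}$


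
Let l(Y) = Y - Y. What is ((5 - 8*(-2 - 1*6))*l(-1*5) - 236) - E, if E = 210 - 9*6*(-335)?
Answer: -18536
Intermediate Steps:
l(Y) = 0
E = 18300 (E = 210 - 54*(-335) = 210 + 18090 = 18300)
((5 - 8*(-2 - 1*6))*l(-1*5) - 236) - E = ((5 - 8*(-2 - 1*6))*0 - 236) - 1*18300 = ((5 - 8*(-2 - 6))*0 - 236) - 18300 = ((5 - 8*(-8))*0 - 236) - 18300 = ((5 + 64)*0 - 236) - 18300 = (69*0 - 236) - 18300 = (0 - 236) - 18300 = -236 - 18300 = -18536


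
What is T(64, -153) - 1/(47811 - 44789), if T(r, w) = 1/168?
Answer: 1427/253848 ≈ 0.0056215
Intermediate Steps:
T(r, w) = 1/168
T(64, -153) - 1/(47811 - 44789) = 1/168 - 1/(47811 - 44789) = 1/168 - 1/3022 = 1427/253848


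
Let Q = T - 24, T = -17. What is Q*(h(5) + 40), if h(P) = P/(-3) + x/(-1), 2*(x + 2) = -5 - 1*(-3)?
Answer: -5084/3 ≈ -1694.7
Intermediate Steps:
x = -3 (x = -2 + (-5 - 1*(-3))/2 = -2 + (-5 + 3)/2 = -2 + (½)*(-2) = -2 - 1 = -3)
Q = -41 (Q = -17 - 24 = -41)
h(P) = 3 - P/3 (h(P) = P/(-3) - 3/(-1) = P*(-⅓) - 3*(-1) = -P/3 + 3 = 3 - P/3)
Q*(h(5) + 40) = -41*((3 - ⅓*5) + 40) = -41*((3 - 5/3) + 40) = -41*(4/3 + 40) = -41*124/3 = -5084/3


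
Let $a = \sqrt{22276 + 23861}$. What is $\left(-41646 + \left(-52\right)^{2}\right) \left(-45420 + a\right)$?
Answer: $1768745640 - 506246 \sqrt{273} \approx 1.7604 \cdot 10^{9}$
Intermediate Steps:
$a = 13 \sqrt{273}$ ($a = \sqrt{46137} = 13 \sqrt{273} \approx 214.8$)
$\left(-41646 + \left(-52\right)^{2}\right) \left(-45420 + a\right) = \left(-41646 + \left(-52\right)^{2}\right) \left(-45420 + 13 \sqrt{273}\right) = \left(-41646 + 2704\right) \left(-45420 + 13 \sqrt{273}\right) = - 38942 \left(-45420 + 13 \sqrt{273}\right) = 1768745640 - 506246 \sqrt{273}$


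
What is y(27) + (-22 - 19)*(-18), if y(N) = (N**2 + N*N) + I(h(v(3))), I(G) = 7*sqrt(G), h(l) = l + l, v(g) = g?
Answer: 2196 + 7*sqrt(6) ≈ 2213.1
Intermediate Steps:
h(l) = 2*l
y(N) = 2*N**2 + 7*sqrt(6) (y(N) = (N**2 + N*N) + 7*sqrt(2*3) = (N**2 + N**2) + 7*sqrt(6) = 2*N**2 + 7*sqrt(6))
y(27) + (-22 - 19)*(-18) = (2*27**2 + 7*sqrt(6)) + (-22 - 19)*(-18) = (2*729 + 7*sqrt(6)) - 41*(-18) = (1458 + 7*sqrt(6)) + 738 = 2196 + 7*sqrt(6)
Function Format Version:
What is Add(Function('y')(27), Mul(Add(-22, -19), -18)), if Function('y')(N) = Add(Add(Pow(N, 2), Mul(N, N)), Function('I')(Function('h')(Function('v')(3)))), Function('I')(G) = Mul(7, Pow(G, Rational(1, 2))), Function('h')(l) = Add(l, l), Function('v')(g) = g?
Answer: Add(2196, Mul(7, Pow(6, Rational(1, 2)))) ≈ 2213.1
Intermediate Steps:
Function('h')(l) = Mul(2, l)
Function('y')(N) = Add(Mul(2, Pow(N, 2)), Mul(7, Pow(6, Rational(1, 2)))) (Function('y')(N) = Add(Add(Pow(N, 2), Mul(N, N)), Mul(7, Pow(Mul(2, 3), Rational(1, 2)))) = Add(Add(Pow(N, 2), Pow(N, 2)), Mul(7, Pow(6, Rational(1, 2)))) = Add(Mul(2, Pow(N, 2)), Mul(7, Pow(6, Rational(1, 2)))))
Add(Function('y')(27), Mul(Add(-22, -19), -18)) = Add(Add(Mul(2, Pow(27, 2)), Mul(7, Pow(6, Rational(1, 2)))), Mul(Add(-22, -19), -18)) = Add(Add(Mul(2, 729), Mul(7, Pow(6, Rational(1, 2)))), Mul(-41, -18)) = Add(Add(1458, Mul(7, Pow(6, Rational(1, 2)))), 738) = Add(2196, Mul(7, Pow(6, Rational(1, 2))))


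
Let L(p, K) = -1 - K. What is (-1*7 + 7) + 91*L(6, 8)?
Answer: -819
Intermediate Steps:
(-1*7 + 7) + 91*L(6, 8) = (-1*7 + 7) + 91*(-1 - 1*8) = (-7 + 7) + 91*(-1 - 8) = 0 + 91*(-9) = 0 - 819 = -819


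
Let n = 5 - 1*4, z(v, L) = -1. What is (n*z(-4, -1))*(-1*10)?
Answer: 10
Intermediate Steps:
n = 1 (n = 5 - 4 = 1)
(n*z(-4, -1))*(-1*10) = (1*(-1))*(-1*10) = -1*(-10) = 10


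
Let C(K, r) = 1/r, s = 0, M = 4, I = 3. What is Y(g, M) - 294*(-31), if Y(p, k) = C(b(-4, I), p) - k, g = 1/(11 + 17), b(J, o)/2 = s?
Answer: 9138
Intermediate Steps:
b(J, o) = 0 (b(J, o) = 2*0 = 0)
g = 1/28 ≈ 0.035714
Y(p, k) = 1/p - k
Y(g, M) - 294*(-31) = (1/(1/28) - 1*4) - 294*(-31) = (28 - 4) + 9114 = 24 + 9114 = 9138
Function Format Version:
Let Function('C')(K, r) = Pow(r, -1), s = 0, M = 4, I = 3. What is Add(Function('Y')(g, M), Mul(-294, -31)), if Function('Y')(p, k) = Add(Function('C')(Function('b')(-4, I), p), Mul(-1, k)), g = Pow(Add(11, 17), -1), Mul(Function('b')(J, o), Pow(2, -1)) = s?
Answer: 9138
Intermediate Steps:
Function('b')(J, o) = 0 (Function('b')(J, o) = Mul(2, 0) = 0)
g = Rational(1, 28) (g = Pow(28, -1) = Rational(1, 28) ≈ 0.035714)
Function('Y')(p, k) = Add(Pow(p, -1), Mul(-1, k))
Add(Function('Y')(g, M), Mul(-294, -31)) = Add(Add(Pow(Rational(1, 28), -1), Mul(-1, 4)), Mul(-294, -31)) = Add(Add(28, -4), 9114) = Add(24, 9114) = 9138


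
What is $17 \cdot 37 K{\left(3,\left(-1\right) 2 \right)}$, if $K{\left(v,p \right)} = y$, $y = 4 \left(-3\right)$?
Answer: $-7548$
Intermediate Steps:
$y = -12$
$K{\left(v,p \right)} = -12$
$17 \cdot 37 K{\left(3,\left(-1\right) 2 \right)} = 17 \cdot 37 \left(-12\right) = 629 \left(-12\right) = -7548$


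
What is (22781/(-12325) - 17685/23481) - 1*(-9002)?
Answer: 289383982596/32155925 ≈ 8999.4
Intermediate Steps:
(22781/(-12325) - 17685/23481) - 1*(-9002) = (22781*(-1/12325) - 17685*1/23481) + 9002 = (-22781/12325 - 1965/2609) + 9002 = -83654254/32155925 + 9002 = 289383982596/32155925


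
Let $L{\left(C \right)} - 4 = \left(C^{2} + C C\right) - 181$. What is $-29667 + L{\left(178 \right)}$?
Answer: $33524$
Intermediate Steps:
$L{\left(C \right)} = -177 + 2 C^{2}$ ($L{\left(C \right)} = 4 - \left(181 - C^{2} - C C\right) = 4 + \left(\left(C^{2} + C^{2}\right) - 181\right) = 4 + \left(2 C^{2} - 181\right) = 4 + \left(-181 + 2 C^{2}\right) = -177 + 2 C^{2}$)
$-29667 + L{\left(178 \right)} = -29667 - \left(177 - 2 \cdot 178^{2}\right) = -29667 + \left(-177 + 2 \cdot 31684\right) = -29667 + \left(-177 + 63368\right) = -29667 + 63191 = 33524$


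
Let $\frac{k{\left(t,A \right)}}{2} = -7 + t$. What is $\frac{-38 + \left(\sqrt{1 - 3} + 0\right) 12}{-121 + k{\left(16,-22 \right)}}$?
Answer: $\frac{38}{103} - \frac{12 i \sqrt{2}}{103} \approx 0.36893 - 0.16476 i$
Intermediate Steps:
$k{\left(t,A \right)} = -14 + 2 t$ ($k{\left(t,A \right)} = 2 \left(-7 + t\right) = -14 + 2 t$)
$\frac{-38 + \left(\sqrt{1 - 3} + 0\right) 12}{-121 + k{\left(16,-22 \right)}} = \frac{-38 + \left(\sqrt{1 - 3} + 0\right) 12}{-121 + \left(-14 + 2 \cdot 16\right)} = \frac{-38 + \left(\sqrt{-2} + 0\right) 12}{-121 + \left(-14 + 32\right)} = \frac{-38 + \left(i \sqrt{2} + 0\right) 12}{-121 + 18} = \frac{-38 + i \sqrt{2} \cdot 12}{-103} = \left(-38 + 12 i \sqrt{2}\right) \left(- \frac{1}{103}\right) = \frac{38}{103} - \frac{12 i \sqrt{2}}{103}$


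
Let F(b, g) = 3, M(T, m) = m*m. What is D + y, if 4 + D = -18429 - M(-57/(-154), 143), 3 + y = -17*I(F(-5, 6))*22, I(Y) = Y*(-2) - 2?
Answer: -35893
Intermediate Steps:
M(T, m) = m²
I(Y) = -2 - 2*Y (I(Y) = -2*Y - 2 = -2 - 2*Y)
y = 2989 (y = -3 - 17*(-2 - 2*3)*22 = -3 - 17*(-2 - 6)*22 = -3 - 17*(-8)*22 = -3 + 136*22 = -3 + 2992 = 2989)
D = -38882 (D = -4 + (-18429 - 1*143²) = -4 + (-18429 - 1*20449) = -4 + (-18429 - 20449) = -4 - 38878 = -38882)
D + y = -38882 + 2989 = -35893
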